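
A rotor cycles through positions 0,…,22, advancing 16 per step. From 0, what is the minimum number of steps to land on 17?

14

16⁻¹ ≡ 13 (mod 23) because 16·13 = 208 = 9·23 + 1.
So x ≡ 13·17 = 221 ≡ 14 (mod 23).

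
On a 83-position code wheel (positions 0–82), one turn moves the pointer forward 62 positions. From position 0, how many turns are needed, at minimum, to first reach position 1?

83 = 1·62 + 21
62 = 2·21 + 20
21 = 1·20 + 1
20 = 20·1 + 0
Back-substituting gives 62·79 ≡ 1 (mod 83).

79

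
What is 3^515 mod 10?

Powers of 3 mod 10 repeat with period 4: 3, 9, 7, 1.
515 mod 4 = 3, so the last digit matches 3^3 = 7.

7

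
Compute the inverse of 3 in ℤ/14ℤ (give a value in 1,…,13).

5

14 = 4·3 + 2
3 = 1·2 + 1
2 = 2·1 + 0
Back-substituting gives 3·5 ≡ 1 (mod 14).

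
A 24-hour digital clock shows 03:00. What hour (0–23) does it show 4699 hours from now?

Dividing 4699 by 24 gives quotient 195 and remainder 19.
(3 + 19) mod 24 = 22.

22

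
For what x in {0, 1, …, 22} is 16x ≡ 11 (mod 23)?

16⁻¹ ≡ 13 (mod 23) because 16·13 = 208 = 9·23 + 1.
So x ≡ 13·11 = 143 ≡ 5 (mod 23).

5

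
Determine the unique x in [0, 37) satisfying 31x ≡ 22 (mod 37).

21

The inverse of 31 mod 37 is 6 (since 31·6 = 186 ≡ 1).
So x ≡ 6·22 = 132 ≡ 21 (mod 37).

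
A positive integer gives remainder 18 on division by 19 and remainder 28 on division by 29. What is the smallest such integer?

550

Since 29·2 ≡ 1 (mod 19), take x = 28 + 29·((18−28)·2 mod 19) = 28 + 29·18 = 550.
Check: 550 mod 19 = 18, 550 mod 29 = 28.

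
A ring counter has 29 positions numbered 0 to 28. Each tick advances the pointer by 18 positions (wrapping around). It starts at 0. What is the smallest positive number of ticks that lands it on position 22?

The inverse of 18 mod 29 is 21 (since 18·21 = 378 ≡ 1).
So x ≡ 21·22 = 462 ≡ 27 (mod 29).

27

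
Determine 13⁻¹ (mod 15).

15 = 1·13 + 2
13 = 6·2 + 1
2 = 2·1 + 0
Back-substituting gives 13·7 ≡ 1 (mod 15).

7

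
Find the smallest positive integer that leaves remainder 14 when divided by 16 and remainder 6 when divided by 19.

158

x ≡ 14 (mod 16) gives x ∈ {14, 30, 46, 62, 78, 94, 110, 126, …}.
The first of these with x mod 19 = 6 is 158.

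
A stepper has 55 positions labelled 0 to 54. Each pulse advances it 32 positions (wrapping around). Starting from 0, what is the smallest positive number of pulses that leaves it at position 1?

43

32·43 = 1376 = 25·55 + 1, so 32⁻¹ ≡ 43 (mod 55).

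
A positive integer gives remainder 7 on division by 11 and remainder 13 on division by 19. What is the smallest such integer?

x ≡ 7 (mod 11) gives x ∈ {7, 18, 29, 40, 51}.
The first of these with x mod 19 = 13 is 51.

51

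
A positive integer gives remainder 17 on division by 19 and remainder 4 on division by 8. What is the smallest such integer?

Since 8·12 ≡ 1 (mod 19), take x = 4 + 8·((17−4)·12 mod 19) = 4 + 8·4 = 36.
Check: 36 mod 19 = 17, 36 mod 8 = 4.

36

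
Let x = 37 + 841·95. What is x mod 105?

27

841·95 = 79895.
79895 − 760·105 = 95, so 79895 ≡ 95 (mod 105).
(37 + 95) mod 105 = 27.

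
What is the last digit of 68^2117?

8

Last digits of 8^n: 8, 4, 2, 6 (period 4).
2117 mod 4 = 1, so the last digit matches 8^1 = 8.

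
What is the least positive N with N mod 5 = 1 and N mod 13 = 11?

11

Since 13·2 ≡ 1 (mod 5), take x = 11 + 13·((1−11)·2 mod 5) = 11 + 13·0 = 11.
Check: 11 mod 5 = 1, 11 mod 13 = 11.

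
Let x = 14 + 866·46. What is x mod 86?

866·46 = 39836.
39836 mod 86 = 18 (since 463·86 = 39818).
(14 + 18) mod 86 = 32.

32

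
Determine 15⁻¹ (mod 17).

8

15·8 = 120 = 7·17 + 1, so 15⁻¹ ≡ 8 (mod 17).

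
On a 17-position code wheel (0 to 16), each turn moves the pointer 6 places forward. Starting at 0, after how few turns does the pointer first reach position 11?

6⁻¹ ≡ 3 (mod 17) because 6·3 = 18 = 1·17 + 1.
So x ≡ 3·11 = 33 ≡ 16 (mod 17).

16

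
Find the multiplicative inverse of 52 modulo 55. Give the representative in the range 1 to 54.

52·18 = 936 = 17·55 + 1, so 52⁻¹ ≡ 18 (mod 55).

18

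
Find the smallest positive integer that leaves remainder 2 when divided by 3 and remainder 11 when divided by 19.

x ≡ 2 (mod 3) gives x ∈ {2, 5, 8, 11}.
The first of these with x mod 19 = 11 is 11.

11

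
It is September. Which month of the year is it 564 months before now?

September

564 = 47·12 + 0, so 564 mod 12 = 0.
September − 0 months → September.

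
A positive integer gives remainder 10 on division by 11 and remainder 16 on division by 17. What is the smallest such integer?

Since 17·2 ≡ 1 (mod 11), take x = 16 + 17·((10−16)·2 mod 11) = 16 + 17·10 = 186.
Check: 186 mod 11 = 10, 186 mod 17 = 16.

186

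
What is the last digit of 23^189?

Last digits of 3^n: 3, 9, 7, 1 (period 4).
189 leaves remainder 1 on division by 4, so 23^189 ends in 3.

3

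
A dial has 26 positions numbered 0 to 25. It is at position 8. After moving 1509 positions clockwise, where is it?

1509 = 58·26 + 1, so 1509 mod 26 = 1.
(8 + 1) mod 26 = 9.

9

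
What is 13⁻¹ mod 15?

7

13·7 = 91 = 6·15 + 1, so 13⁻¹ ≡ 7 (mod 15).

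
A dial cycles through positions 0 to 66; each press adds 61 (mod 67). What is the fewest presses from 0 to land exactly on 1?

11

61·11 = 671 = 10·67 + 1, so 61⁻¹ ≡ 11 (mod 67).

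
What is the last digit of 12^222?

Powers of 2 mod 10 repeat with period 4: 2, 4, 8, 6.
222 leaves remainder 2 on division by 4, so 12^222 ends in 4.

4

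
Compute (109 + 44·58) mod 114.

44·58 = 2552.
Dividing 2552 by 114 gives quotient 22 and remainder 44.
(109 + 44) mod 114 = 39.

39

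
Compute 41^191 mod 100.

Successive squares of 41 mod 100: 41^1≡41, 41^2≡81, 41^4≡61, 41^8≡21, 41^16≡41, 41^32≡81, 41^64≡61, 41^128≡21.
Since 191 = 1 + 2 + 4 + 8 + 16 + 32 + 128 in binary, 41^191 ≡ 41·81·61·21·41·81·21 ≡ 41 (mod 100).

41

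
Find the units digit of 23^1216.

Powers of 3 mod 10 repeat with period 4: 3, 9, 7, 1.
1216 mod 4 = 0, so the last digit matches 3^4 = 1.

1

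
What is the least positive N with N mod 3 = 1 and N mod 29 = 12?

70

x ≡ 1 (mod 3) gives x ∈ {1, 4, 7, 10, 13, 16, 19, 22, …}.
The first of these with x mod 29 = 12 is 70.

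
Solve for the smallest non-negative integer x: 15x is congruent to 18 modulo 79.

The inverse of 15 mod 79 is 58 (since 15·58 = 870 ≡ 1).
So x ≡ 58·18 = 1044 ≡ 17 (mod 79).

17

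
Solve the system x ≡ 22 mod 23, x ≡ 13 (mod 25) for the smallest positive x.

413

x ≡ 22 (mod 23) gives x ∈ {22, 45, 68, 91, 114, 137, 160, 183, …}.
The first of these with x mod 25 = 13 is 413.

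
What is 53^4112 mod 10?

1

Last digits of 3^n: 3, 9, 7, 1 (period 4).
4112 leaves remainder 0 on division by 4, so 53^4112 ends in 1.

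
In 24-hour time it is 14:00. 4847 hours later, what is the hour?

13

Dividing 4847 by 24 gives quotient 201 and remainder 23.
(14 + 23) mod 24 = 13.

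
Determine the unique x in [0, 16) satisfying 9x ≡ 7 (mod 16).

9⁻¹ ≡ 9 (mod 16) because 9·9 = 81 = 5·16 + 1.
Multiplying both sides by 9: x ≡ 9·7 = 63 ≡ 15 (mod 16).
Check: 9·15 = 135 = 8·16 + 7.

15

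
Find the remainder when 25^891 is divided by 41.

25

By repeated squaring mod 41: 25^1≡25, 25^2≡10, 25^4≡18, 25^8≡37, 25^16≡16, 25^32≡10, 25^64≡18, 25^128≡37, 25^256≡16, 25^512≡10.
Since 891 = 1 + 2 + 8 + 16 + 32 + 64 + 256 + 512 in binary, 25^891 ≡ 25·10·37·16·10·18·16·10 ≡ 25 (mod 41).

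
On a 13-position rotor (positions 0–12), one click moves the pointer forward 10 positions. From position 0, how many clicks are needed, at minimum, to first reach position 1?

13 = 1·10 + 3
10 = 3·3 + 1
3 = 3·1 + 0
Back-substituting gives 10·4 ≡ 1 (mod 13).

4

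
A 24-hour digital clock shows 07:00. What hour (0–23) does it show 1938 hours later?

1

1938 = 80·24 + 18, so 1938 mod 24 = 18.
(7 + 18) mod 24 = 1.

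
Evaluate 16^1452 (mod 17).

Successive squares of 16 mod 17: 16^1≡16, 16^2≡1, 16^4≡1, 16^8≡1, 16^16≡1, 16^32≡1, 16^64≡1, 16^128≡1, 16^256≡1, 16^512≡1, 16^1024≡1.
Since 1452 = 4 + 8 + 32 + 128 + 256 + 1024 in binary, 16^1452 ≡ 1·1·1·1·1·1 ≡ 1 (mod 17).

1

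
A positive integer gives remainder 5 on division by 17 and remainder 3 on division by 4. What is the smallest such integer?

39

x ≡ 3 (mod 4) gives x ∈ {3, 7, 11, 15, 19, 23, 27, 31, …}.
The first of these with x mod 17 = 5 is 39.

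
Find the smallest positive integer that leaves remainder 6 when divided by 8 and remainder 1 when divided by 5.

x ≡ 1 (mod 5) gives x ∈ {1, 6}.
The first of these with x mod 8 = 6 is 6.

6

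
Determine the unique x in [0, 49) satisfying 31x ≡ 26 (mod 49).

The inverse of 31 mod 49 is 19 (since 31·19 = 589 ≡ 1).
Multiplying both sides by 19: x ≡ 19·26 = 494 ≡ 4 (mod 49).

4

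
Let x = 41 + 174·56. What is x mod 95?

174·56 = 9744.
9744 = 102·95 + 54, so 9744 mod 95 = 54.
(41 + 54) mod 95 = 0.

0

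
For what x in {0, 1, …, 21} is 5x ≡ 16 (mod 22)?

5⁻¹ ≡ 9 (mod 22) because 5·9 = 45 = 2·22 + 1.
So x ≡ 9·16 = 144 ≡ 12 (mod 22).
Check: 5·12 = 60 = 2·22 + 16.

12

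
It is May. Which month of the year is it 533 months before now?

533 = 44·12 + 5, so 533 mod 12 = 5.
May − 5 months → December.

December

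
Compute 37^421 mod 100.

37

By repeated squaring mod 100: 37^1≡37, 37^2≡69, 37^4≡61, 37^8≡21, 37^16≡41, 37^32≡81, 37^64≡61, 37^128≡21, 37^256≡41.
421 = 1 + 4 + 32 + 128 + 256, so 37^421 ≡ 37·61·81·21·41 ≡ 37 (mod 100).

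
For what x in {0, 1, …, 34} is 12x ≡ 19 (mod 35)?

22

12⁻¹ ≡ 3 (mod 35) because 12·3 = 36 = 1·35 + 1.
So x ≡ 3·19 = 57 ≡ 22 (mod 35).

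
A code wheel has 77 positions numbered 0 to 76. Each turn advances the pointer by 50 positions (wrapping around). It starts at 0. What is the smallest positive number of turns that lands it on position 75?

The inverse of 50 mod 77 is 57 (since 50·57 = 2850 ≡ 1).
So x ≡ 57·75 = 4275 ≡ 40 (mod 77).

40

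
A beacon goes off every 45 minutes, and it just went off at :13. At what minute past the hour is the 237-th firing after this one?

237·45 = 10665.
Dividing 10665 by 60 gives quotient 177 and remainder 45.
(13 + 45) mod 60 = 58.

58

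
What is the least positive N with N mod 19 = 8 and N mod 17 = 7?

160

x ≡ 7 (mod 17) gives x ∈ {7, 24, 41, 58, 75, 92, 109, 126, …}.
The first of these with x mod 19 = 8 is 160.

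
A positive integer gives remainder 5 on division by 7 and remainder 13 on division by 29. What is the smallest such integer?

187

x ≡ 5 (mod 7) gives x ∈ {5, 12, 19, 26, 33, 40, 47, 54, …}.
The first of these with x mod 29 = 13 is 187.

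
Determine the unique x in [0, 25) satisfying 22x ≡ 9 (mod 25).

22

22⁻¹ ≡ 8 (mod 25) because 22·8 = 176 = 7·25 + 1.
So x ≡ 8·9 = 72 ≡ 22 (mod 25).
Check: 22·22 = 484 = 19·25 + 9.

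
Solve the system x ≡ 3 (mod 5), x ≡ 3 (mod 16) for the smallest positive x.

x ≡ 3 (mod 5) gives x ∈ {3}.
The first of these with x mod 16 = 3 is 3.

3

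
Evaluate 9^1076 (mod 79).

25

Square-and-reduce mod 79: 9^1≡9, 9^2≡2, 9^4≡4, 9^8≡16, 9^16≡19, 9^32≡45, 9^64≡50, 9^128≡51, 9^256≡73, 9^512≡36, 9^1024≡32.
1076 = 4 + 16 + 32 + 1024, so 9^1076 ≡ 4·19·45·32 ≡ 25 (mod 79).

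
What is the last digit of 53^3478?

Last digits of 3^n: 3, 9, 7, 1 (period 4).
3478 leaves remainder 2 on division by 4, so 53^3478 ends in 9.

9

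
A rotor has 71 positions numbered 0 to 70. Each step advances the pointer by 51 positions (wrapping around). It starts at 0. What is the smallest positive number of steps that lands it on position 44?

The inverse of 51 mod 71 is 39 (since 51·39 = 1989 ≡ 1).
Multiplying both sides by 39: x ≡ 39·44 = 1716 ≡ 12 (mod 71).
Check: 51·12 = 612 = 8·71 + 44.

12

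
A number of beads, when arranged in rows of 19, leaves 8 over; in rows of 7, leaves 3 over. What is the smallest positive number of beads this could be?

Since 7·11 ≡ 1 (mod 19), take x = 3 + 7·((8−3)·11 mod 19) = 3 + 7·17 = 122.
Check: 122 mod 19 = 8, 122 mod 7 = 3.

122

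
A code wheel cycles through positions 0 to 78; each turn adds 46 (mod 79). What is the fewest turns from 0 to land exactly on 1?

79 = 1·46 + 33
46 = 1·33 + 13
33 = 2·13 + 7
13 = 1·7 + 6
7 = 1·6 + 1
6 = 6·1 + 0
Back-substituting gives 46·67 ≡ 1 (mod 79).

67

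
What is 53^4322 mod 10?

9

The units digit of 53^n cycles with period 4: 3, 9, 7, 1, …
4322 mod 4 = 2, so the last digit matches 3^2 = 9.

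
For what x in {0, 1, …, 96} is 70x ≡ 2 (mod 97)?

61

The inverse of 70 mod 97 is 79 (since 70·79 = 5530 ≡ 1).
Multiplying both sides by 79: x ≡ 79·2 = 158 ≡ 61 (mod 97).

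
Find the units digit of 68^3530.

4

Last digits of 8^n: 8, 4, 2, 6 (period 4).
3530 mod 4 = 2, so the last digit matches 8^2 = 4.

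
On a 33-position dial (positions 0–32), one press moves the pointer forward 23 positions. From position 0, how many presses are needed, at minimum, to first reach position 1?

23

23·23 = 529 = 16·33 + 1, so 23⁻¹ ≡ 23 (mod 33).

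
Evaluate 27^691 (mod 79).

By repeated squaring mod 79: 27^1≡27, 27^2≡18, 27^4≡8, 27^8≡64, 27^16≡67, 27^32≡65, 27^64≡38, 27^128≡22, 27^256≡10, 27^512≡21.
Since 691 = 1 + 2 + 16 + 32 + 128 + 512 in binary, 27^691 ≡ 27·18·67·65·22·21 ≡ 61 (mod 79).

61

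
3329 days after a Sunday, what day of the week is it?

Dividing 3329 by 7 gives quotient 475 and remainder 4.
Sunday + 4 days → Thursday.

Thursday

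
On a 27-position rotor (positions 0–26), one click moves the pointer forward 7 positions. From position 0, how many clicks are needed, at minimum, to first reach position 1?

27 = 3·7 + 6
7 = 1·6 + 1
6 = 6·1 + 0
Back-substituting gives 7·4 ≡ 1 (mod 27).

4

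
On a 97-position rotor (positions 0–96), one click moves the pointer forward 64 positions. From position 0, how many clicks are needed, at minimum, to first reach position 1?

47

64·47 = 3008 = 31·97 + 1, so 64⁻¹ ≡ 47 (mod 97).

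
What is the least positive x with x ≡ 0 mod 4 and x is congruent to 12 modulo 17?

x ≡ 0 (mod 4) gives x ∈ {0, 4, 8, 12}.
The first of these with x mod 17 = 12 is 12.

12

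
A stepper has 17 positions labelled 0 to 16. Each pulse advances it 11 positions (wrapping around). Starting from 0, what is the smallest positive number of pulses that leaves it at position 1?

14

11·14 = 154 = 9·17 + 1, so 11⁻¹ ≡ 14 (mod 17).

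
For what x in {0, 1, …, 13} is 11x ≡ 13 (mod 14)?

The inverse of 11 mod 14 is 9 (since 11·9 = 99 ≡ 1).
Multiplying both sides by 9: x ≡ 9·13 = 117 ≡ 5 (mod 14).

5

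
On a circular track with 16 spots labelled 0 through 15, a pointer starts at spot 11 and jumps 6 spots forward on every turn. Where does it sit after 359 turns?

359·6 = 2154.
2154 mod 16 = 10 (since 134·16 = 2144).
(11 + 10) mod 16 = 5.

5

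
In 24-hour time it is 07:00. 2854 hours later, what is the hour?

Dividing 2854 by 24 gives quotient 118 and remainder 22.
(7 + 22) mod 24 = 5.

5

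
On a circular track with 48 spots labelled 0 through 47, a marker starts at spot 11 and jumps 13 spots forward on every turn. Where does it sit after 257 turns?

40

257·13 = 3341.
3341 − 69·48 = 29, so 3341 ≡ 29 (mod 48).
(11 + 29) mod 48 = 40.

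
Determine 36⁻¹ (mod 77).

15

77 = 2·36 + 5
36 = 7·5 + 1
5 = 5·1 + 0
Back-substituting gives 36·15 ≡ 1 (mod 77).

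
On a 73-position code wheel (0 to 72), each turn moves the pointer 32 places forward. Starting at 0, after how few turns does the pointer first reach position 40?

32⁻¹ ≡ 16 (mod 73) because 32·16 = 512 = 7·73 + 1.
So x ≡ 16·40 = 640 ≡ 56 (mod 73).

56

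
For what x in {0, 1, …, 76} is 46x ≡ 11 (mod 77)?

22

46⁻¹ ≡ 72 (mod 77) because 46·72 = 3312 = 43·77 + 1.
Multiplying both sides by 72: x ≡ 72·11 = 792 ≡ 22 (mod 77).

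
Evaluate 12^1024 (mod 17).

1

By repeated squaring mod 17: 12^1≡12, 12^2≡8, 12^4≡13, 12^8≡16, 12^16≡1, 12^32≡1, 12^64≡1, 12^128≡1, 12^256≡1, 12^512≡1, 12^1024≡1.
Since 1024 = 1024 in binary, 12^1024 ≡ 1 ≡ 1 (mod 17).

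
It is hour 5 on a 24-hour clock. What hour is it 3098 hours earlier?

3

3098 = 129·24 + 2, so 3098 mod 24 = 2.
(5 − 2) mod 24 = 3.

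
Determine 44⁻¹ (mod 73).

73 = 1·44 + 29
44 = 1·29 + 15
29 = 1·15 + 14
15 = 1·14 + 1
14 = 14·1 + 0
Back-substituting gives 44·5 ≡ 1 (mod 73).

5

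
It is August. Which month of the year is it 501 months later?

May

Dividing 501 by 12 gives quotient 41 and remainder 9.
August + 9 months → May.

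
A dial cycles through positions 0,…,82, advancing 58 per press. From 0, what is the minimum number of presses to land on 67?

The inverse of 58 mod 83 is 73 (since 58·73 = 4234 ≡ 1).
So x ≡ 73·67 = 4891 ≡ 77 (mod 83).
Check: 58·77 = 4466 = 53·83 + 67.

77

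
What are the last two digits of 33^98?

By repeated squaring mod 100: 33^1≡33, 33^2≡89, 33^4≡21, 33^8≡41, 33^16≡81, 33^32≡61, 33^64≡21.
Since 98 = 2 + 32 + 64 in binary, 33^98 ≡ 89·61·21 ≡ 9 (mod 100).

09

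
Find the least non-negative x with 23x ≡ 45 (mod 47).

4

The inverse of 23 mod 47 is 45 (since 23·45 = 1035 ≡ 1).
Multiplying both sides by 45: x ≡ 45·45 = 2025 ≡ 4 (mod 47).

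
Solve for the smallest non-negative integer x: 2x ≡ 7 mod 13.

2⁻¹ ≡ 7 (mod 13) because 2·7 = 14 = 1·13 + 1.
So x ≡ 7·7 = 49 ≡ 10 (mod 13).

10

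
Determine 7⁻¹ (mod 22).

7·19 = 133 = 6·22 + 1, so 7⁻¹ ≡ 19 (mod 22).

19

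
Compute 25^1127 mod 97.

Square-and-reduce mod 97: 25^1≡25, 25^2≡43, 25^4≡6, 25^8≡36, 25^16≡35, 25^32≡61, 25^64≡35, 25^128≡61, 25^256≡35, 25^512≡61, 25^1024≡35.
Since 1127 = 1 + 2 + 4 + 32 + 64 + 1024 in binary, 25^1127 ≡ 25·43·6·61·35·35 ≡ 31 (mod 97).

31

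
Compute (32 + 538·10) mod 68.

538·10 = 5380.
5380 = 79·68 + 8, so 5380 mod 68 = 8.
(32 + 8) mod 68 = 40.

40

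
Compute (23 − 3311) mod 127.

3311 − 26·127 = 9, so 3311 ≡ 9 (mod 127).
(23 − 9) mod 127 = 14.

14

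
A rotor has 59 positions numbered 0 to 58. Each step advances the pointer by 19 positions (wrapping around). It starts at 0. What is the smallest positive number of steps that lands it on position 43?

24

19⁻¹ ≡ 28 (mod 59) because 19·28 = 532 = 9·59 + 1.
So x ≡ 28·43 = 1204 ≡ 24 (mod 59).
Check: 19·24 = 456 = 7·59 + 43.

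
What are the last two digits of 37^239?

Square-and-reduce mod 100: 37^1≡37, 37^2≡69, 37^4≡61, 37^8≡21, 37^16≡41, 37^32≡81, 37^64≡61, 37^128≡21.
239 = 1 + 2 + 4 + 8 + 32 + 64 + 128, so 37^239 ≡ 37·69·61·21·81·61·21 ≡ 73 (mod 100).

73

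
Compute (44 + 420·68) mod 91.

30

420·68 = 28560.
28560 mod 91 = 77 (since 313·91 = 28483).
(44 + 77) mod 91 = 30.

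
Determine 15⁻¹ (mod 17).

8

17 = 1·15 + 2
15 = 7·2 + 1
2 = 2·1 + 0
Back-substituting gives 15·8 ≡ 1 (mod 17).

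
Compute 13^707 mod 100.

Successive squares of 13 mod 100: 13^1≡13, 13^2≡69, 13^4≡61, 13^8≡21, 13^16≡41, 13^32≡81, 13^64≡61, 13^128≡21, 13^256≡41, 13^512≡81.
707 = 1 + 2 + 64 + 128 + 512, so 13^707 ≡ 13·69·61·21·81 ≡ 17 (mod 100).

17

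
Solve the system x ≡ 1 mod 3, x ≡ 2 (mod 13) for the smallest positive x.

28

Since 13·1 ≡ 1 (mod 3), take x = 2 + 13·((1−2)·1 mod 3) = 2 + 13·2 = 28.
Check: 28 mod 3 = 1, 28 mod 13 = 2.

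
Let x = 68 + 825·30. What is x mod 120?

98

825·30 = 24750.
24750 = 206·120 + 30, so 24750 mod 120 = 30.
(68 + 30) mod 120 = 98.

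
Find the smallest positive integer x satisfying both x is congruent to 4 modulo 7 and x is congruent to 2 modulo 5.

Since 5·3 ≡ 1 (mod 7), take x = 2 + 5·((4−2)·3 mod 7) = 2 + 5·6 = 32.
Check: 32 mod 7 = 4, 32 mod 5 = 2.

32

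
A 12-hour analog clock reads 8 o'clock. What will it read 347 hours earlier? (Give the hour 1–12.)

9

347 = 28·12 + 11, so 347 mod 12 = 11.
8 − 11 → 9 on a 12-hour dial.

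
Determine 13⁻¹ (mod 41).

13·19 = 247 = 6·41 + 1, so 13⁻¹ ≡ 19 (mod 41).

19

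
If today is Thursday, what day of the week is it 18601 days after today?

Saturday

18601 mod 7 = 2 (since 2657·7 = 18599).
Thursday + 2 days → Saturday.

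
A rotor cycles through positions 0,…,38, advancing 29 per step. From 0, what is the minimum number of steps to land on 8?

29⁻¹ ≡ 35 (mod 39) because 29·35 = 1015 = 26·39 + 1.
Multiplying both sides by 35: x ≡ 35·8 = 280 ≡ 7 (mod 39).

7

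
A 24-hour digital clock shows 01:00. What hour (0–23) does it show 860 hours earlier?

5

860 = 35·24 + 20, so 860 mod 24 = 20.
(1 − 20) mod 24 = 5.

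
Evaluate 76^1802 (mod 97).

95

By repeated squaring mod 97: 76^1≡76, 76^2≡53, 76^4≡93, 76^8≡16, 76^16≡62, 76^32≡61, 76^64≡35, 76^128≡61, 76^256≡35, 76^512≡61, 76^1024≡35.
Since 1802 = 2 + 8 + 256 + 512 + 1024 in binary, 76^1802 ≡ 53·16·35·61·35 ≡ 95 (mod 97).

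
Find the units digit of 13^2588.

1

Last digits of 3^n: 3, 9, 7, 1 (period 4).
2588 mod 4 = 0, so the last digit matches 3^4 = 1.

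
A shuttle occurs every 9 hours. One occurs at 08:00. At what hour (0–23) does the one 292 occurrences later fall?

20

292·9 = 2628.
2628 − 109·24 = 12, so 2628 ≡ 12 (mod 24).
(8 + 12) mod 24 = 20.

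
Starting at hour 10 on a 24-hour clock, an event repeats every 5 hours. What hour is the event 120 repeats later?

120·5 = 600.
600 mod 24 = 0 (since 25·24 = 600).
(10 + 0) mod 24 = 10.

10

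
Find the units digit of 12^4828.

6

The units digit of 12^n cycles with period 4: 2, 4, 8, 6, …
4828 mod 4 = 0, so the last digit matches 2^4 = 6.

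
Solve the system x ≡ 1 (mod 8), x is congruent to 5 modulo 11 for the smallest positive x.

x ≡ 1 (mod 8) gives x ∈ {1, 9, 17, 25, 33, 41, 49}.
The first of these with x mod 11 = 5 is 49.

49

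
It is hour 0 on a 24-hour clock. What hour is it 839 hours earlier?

839 − 34·24 = 23, so 839 ≡ 23 (mod 24).
(0 − 23) mod 24 = 1.

1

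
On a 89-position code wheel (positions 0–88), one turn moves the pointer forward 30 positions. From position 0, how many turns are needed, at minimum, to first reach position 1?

3

89 = 2·30 + 29
30 = 1·29 + 1
29 = 29·1 + 0
Back-substituting gives 30·3 ≡ 1 (mod 89).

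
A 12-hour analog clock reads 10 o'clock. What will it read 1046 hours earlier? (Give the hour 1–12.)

1046 − 87·12 = 2, so 1046 ≡ 2 (mod 12).
10 − 2 → 8 on a 12-hour dial.

8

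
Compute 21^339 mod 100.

Square-and-reduce mod 100: 21^1≡21, 21^2≡41, 21^4≡81, 21^8≡61, 21^16≡21, 21^32≡41, 21^64≡81, 21^128≡61, 21^256≡21.
Since 339 = 1 + 2 + 16 + 64 + 256 in binary, 21^339 ≡ 21·41·21·81·21 ≡ 81 (mod 100).

81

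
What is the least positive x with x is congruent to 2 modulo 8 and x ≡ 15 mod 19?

Since 19·3 ≡ 1 (mod 8), take x = 15 + 19·((2−15)·3 mod 8) = 15 + 19·1 = 34.
Check: 34 mod 8 = 2, 34 mod 19 = 15.

34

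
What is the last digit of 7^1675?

3

Last digits of 7^n: 7, 9, 3, 1 (period 4).
1675 mod 4 = 3, so the last digit matches 7^3 = 3.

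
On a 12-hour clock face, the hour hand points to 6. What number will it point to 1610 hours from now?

Dividing 1610 by 12 gives quotient 134 and remainder 2.
6 + 2 → 8 on a 12-hour dial.

8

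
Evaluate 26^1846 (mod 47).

4

Square-and-reduce mod 47: 26^1≡26, 26^2≡18, 26^4≡42, 26^8≡25, 26^16≡14, 26^32≡8, 26^64≡17, 26^128≡7, 26^256≡2, 26^512≡4, 26^1024≡16.
1846 = 2 + 4 + 16 + 32 + 256 + 512 + 1024, so 26^1846 ≡ 18·42·14·8·2·4·16 ≡ 4 (mod 47).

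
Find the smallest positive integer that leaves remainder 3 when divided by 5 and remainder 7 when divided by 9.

x ≡ 3 (mod 5) gives x ∈ {3, 8, 13, 18, 23, 28, 33, 38, …}.
The first of these with x mod 9 = 7 is 43.

43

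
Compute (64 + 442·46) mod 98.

12

442·46 = 20332.
Dividing 20332 by 98 gives quotient 207 and remainder 46.
(64 + 46) mod 98 = 12.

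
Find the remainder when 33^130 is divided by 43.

24

Square-and-reduce mod 43: 33^1≡33, 33^2≡14, 33^4≡24, 33^8≡17, 33^16≡31, 33^32≡15, 33^64≡10, 33^128≡14.
130 = 2 + 128, so 33^130 ≡ 14·14 ≡ 24 (mod 43).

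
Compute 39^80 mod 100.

1

By repeated squaring mod 100: 39^1≡39, 39^2≡21, 39^4≡41, 39^8≡81, 39^16≡61, 39^32≡21, 39^64≡41.
80 = 16 + 64, so 39^80 ≡ 61·41 ≡ 1 (mod 100).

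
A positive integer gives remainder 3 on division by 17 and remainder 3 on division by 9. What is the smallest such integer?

x ≡ 3 (mod 9) gives x ∈ {3}.
The first of these with x mod 17 = 3 is 3.

3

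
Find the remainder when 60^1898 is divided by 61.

By repeated squaring mod 61: 60^1≡60, 60^2≡1, 60^4≡1, 60^8≡1, 60^16≡1, 60^32≡1, 60^64≡1, 60^128≡1, 60^256≡1, 60^512≡1, 60^1024≡1.
Since 1898 = 2 + 8 + 32 + 64 + 256 + 512 + 1024 in binary, 60^1898 ≡ 1·1·1·1·1·1·1 ≡ 1 (mod 61).

1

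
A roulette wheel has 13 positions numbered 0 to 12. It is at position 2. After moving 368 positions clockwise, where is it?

6

368 = 28·13 + 4, so 368 mod 13 = 4.
(2 + 4) mod 13 = 6.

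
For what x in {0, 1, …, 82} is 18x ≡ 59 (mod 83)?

18⁻¹ ≡ 60 (mod 83) because 18·60 = 1080 = 13·83 + 1.
So x ≡ 60·59 = 3540 ≡ 54 (mod 83).
Check: 18·54 = 972 = 11·83 + 59.

54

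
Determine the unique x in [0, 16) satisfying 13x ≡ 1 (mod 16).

13⁻¹ ≡ 5 (mod 16) because 13·5 = 65 = 4·16 + 1.
So x ≡ 5·1 = 5 ≡ 5 (mod 16).

5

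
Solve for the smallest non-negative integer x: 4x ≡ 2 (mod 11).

6

The inverse of 4 mod 11 is 3 (since 4·3 = 12 ≡ 1).
So x ≡ 3·2 = 6 ≡ 6 (mod 11).
Check: 4·6 = 24 = 2·11 + 2.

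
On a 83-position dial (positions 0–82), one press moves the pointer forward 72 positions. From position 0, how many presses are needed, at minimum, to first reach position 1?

83 = 1·72 + 11
72 = 6·11 + 6
11 = 1·6 + 5
6 = 1·5 + 1
5 = 5·1 + 0
Back-substituting gives 72·15 ≡ 1 (mod 83).

15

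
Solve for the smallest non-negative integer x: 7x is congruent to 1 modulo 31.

9

7⁻¹ ≡ 9 (mod 31) because 7·9 = 63 = 2·31 + 1.
Multiplying both sides by 9: x ≡ 9·1 = 9 ≡ 9 (mod 31).
Check: 7·9 = 63 = 2·31 + 1.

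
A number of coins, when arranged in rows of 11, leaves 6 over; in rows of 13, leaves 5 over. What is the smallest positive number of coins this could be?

83

Since 13·6 ≡ 1 (mod 11), take x = 5 + 13·((6−5)·6 mod 11) = 5 + 13·6 = 83.
Check: 83 mod 11 = 6, 83 mod 13 = 5.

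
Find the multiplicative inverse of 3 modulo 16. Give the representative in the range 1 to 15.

11

3·11 = 33 = 2·16 + 1, so 3⁻¹ ≡ 11 (mod 16).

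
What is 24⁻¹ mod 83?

24·45 = 1080 = 13·83 + 1, so 24⁻¹ ≡ 45 (mod 83).

45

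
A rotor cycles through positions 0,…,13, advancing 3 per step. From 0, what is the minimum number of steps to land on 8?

The inverse of 3 mod 14 is 5 (since 3·5 = 15 ≡ 1).
So x ≡ 5·8 = 40 ≡ 12 (mod 14).

12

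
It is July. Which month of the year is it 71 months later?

June

Dividing 71 by 12 gives quotient 5 and remainder 11.
July + 11 months → June.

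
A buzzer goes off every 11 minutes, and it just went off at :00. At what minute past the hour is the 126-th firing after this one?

126·11 = 1386.
Dividing 1386 by 60 gives quotient 23 and remainder 6.
(0 + 6) mod 60 = 6.

6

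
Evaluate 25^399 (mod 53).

Successive squares of 25 mod 53: 25^1≡25, 25^2≡42, 25^4≡15, 25^8≡13, 25^16≡10, 25^32≡47, 25^64≡36, 25^128≡24, 25^256≡46.
399 = 1 + 2 + 4 + 8 + 128 + 256, so 25^399 ≡ 25·42·15·13·24·46 ≡ 7 (mod 53).

7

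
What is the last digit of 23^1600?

Last digits of 3^n: 3, 9, 7, 1 (period 4).
1600 mod 4 = 0, so the last digit matches 3^4 = 1.

1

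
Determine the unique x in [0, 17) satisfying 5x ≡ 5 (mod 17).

1

The inverse of 5 mod 17 is 7 (since 5·7 = 35 ≡ 1).
Multiplying both sides by 7: x ≡ 7·5 = 35 ≡ 1 (mod 17).
Check: 5·1 = 5 = 0·17 + 5.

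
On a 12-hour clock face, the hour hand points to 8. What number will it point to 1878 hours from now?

2

1878 mod 12 = 6 (since 156·12 = 1872).
8 + 6 → 2 on a 12-hour dial.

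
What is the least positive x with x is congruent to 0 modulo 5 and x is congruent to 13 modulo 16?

Since 16·1 ≡ 1 (mod 5), take x = 13 + 16·((0−13)·1 mod 5) = 13 + 16·2 = 45.
Check: 45 mod 5 = 0, 45 mod 16 = 13.

45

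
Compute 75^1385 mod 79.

77

By repeated squaring mod 79: 75^1≡75, 75^2≡16, 75^4≡19, 75^8≡45, 75^16≡50, 75^32≡51, 75^64≡73, 75^128≡36, 75^256≡32, 75^512≡76, 75^1024≡9.
Since 1385 = 1 + 8 + 32 + 64 + 256 + 1024 in binary, 75^1385 ≡ 75·45·51·73·32·9 ≡ 77 (mod 79).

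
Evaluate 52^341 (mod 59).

Successive squares of 52 mod 59: 52^1≡52, 52^2≡49, 52^4≡41, 52^8≡29, 52^16≡15, 52^32≡48, 52^64≡3, 52^128≡9, 52^256≡22.
341 = 1 + 4 + 16 + 64 + 256, so 52^341 ≡ 52·41·15·3·22 ≡ 14 (mod 59).

14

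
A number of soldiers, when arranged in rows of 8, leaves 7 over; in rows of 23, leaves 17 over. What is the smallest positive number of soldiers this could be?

63

x ≡ 7 (mod 8) gives x ∈ {7, 15, 23, 31, 39, 47, 55, 63}.
The first of these with x mod 23 = 17 is 63.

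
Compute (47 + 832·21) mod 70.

832·21 = 17472.
17472 mod 70 = 42 (since 249·70 = 17430).
(47 + 42) mod 70 = 19.

19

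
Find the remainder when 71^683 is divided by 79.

61

By repeated squaring mod 79: 71^1≡71, 71^2≡64, 71^4≡67, 71^8≡65, 71^16≡38, 71^32≡22, 71^64≡10, 71^128≡21, 71^256≡46, 71^512≡62.
Since 683 = 1 + 2 + 8 + 32 + 128 + 512 in binary, 71^683 ≡ 71·64·65·22·21·62 ≡ 61 (mod 79).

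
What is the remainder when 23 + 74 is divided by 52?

45

Dividing 74 by 52 gives quotient 1 and remainder 22.
(23 + 22) mod 52 = 45.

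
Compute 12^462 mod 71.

Square-and-reduce mod 71: 12^1≡12, 12^2≡2, 12^4≡4, 12^8≡16, 12^16≡43, 12^32≡3, 12^64≡9, 12^128≡10, 12^256≡29.
462 = 2 + 4 + 8 + 64 + 128 + 256, so 12^462 ≡ 2·4·16·9·10·29 ≡ 25 (mod 71).

25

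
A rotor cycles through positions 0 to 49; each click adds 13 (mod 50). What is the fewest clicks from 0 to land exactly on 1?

50 = 3·13 + 11
13 = 1·11 + 2
11 = 5·2 + 1
2 = 2·1 + 0
Back-substituting gives 13·27 ≡ 1 (mod 50).

27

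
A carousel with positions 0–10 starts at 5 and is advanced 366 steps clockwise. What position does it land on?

366 − 33·11 = 3, so 366 ≡ 3 (mod 11).
(5 + 3) mod 11 = 8.

8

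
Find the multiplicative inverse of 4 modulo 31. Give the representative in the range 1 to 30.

8

4·8 = 32 = 1·31 + 1, so 4⁻¹ ≡ 8 (mod 31).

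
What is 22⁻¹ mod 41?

41 = 1·22 + 19
22 = 1·19 + 3
19 = 6·3 + 1
3 = 3·1 + 0
Back-substituting gives 22·28 ≡ 1 (mod 41).

28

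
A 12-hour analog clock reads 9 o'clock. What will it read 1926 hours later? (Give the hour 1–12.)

3

1926 mod 12 = 6 (since 160·12 = 1920).
9 + 6 → 3 on a 12-hour dial.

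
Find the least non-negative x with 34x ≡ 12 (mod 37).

34⁻¹ ≡ 12 (mod 37) because 34·12 = 408 = 11·37 + 1.
So x ≡ 12·12 = 144 ≡ 33 (mod 37).

33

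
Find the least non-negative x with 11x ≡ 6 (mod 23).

11

The inverse of 11 mod 23 is 21 (since 11·21 = 231 ≡ 1).
So x ≡ 21·6 = 126 ≡ 11 (mod 23).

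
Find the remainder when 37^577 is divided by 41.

16

Square-and-reduce mod 41: 37^1≡37, 37^2≡16, 37^4≡10, 37^8≡18, 37^16≡37, 37^32≡16, 37^64≡10, 37^128≡18, 37^256≡37, 37^512≡16.
577 = 1 + 64 + 512, so 37^577 ≡ 37·10·16 ≡ 16 (mod 41).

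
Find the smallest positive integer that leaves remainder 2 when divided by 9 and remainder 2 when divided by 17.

Since 17·8 ≡ 1 (mod 9), take x = 2 + 17·((2−2)·8 mod 9) = 2 + 17·0 = 2.
Check: 2 mod 9 = 2, 2 mod 17 = 2.

2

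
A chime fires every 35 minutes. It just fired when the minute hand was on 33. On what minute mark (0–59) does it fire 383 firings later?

383·35 = 13405.
13405 mod 60 = 25 (since 223·60 = 13380).
(33 + 25) mod 60 = 58.

58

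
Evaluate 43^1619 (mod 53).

40

Square-and-reduce mod 53: 43^1≡43, 43^2≡47, 43^4≡36, 43^8≡24, 43^16≡46, 43^32≡49, 43^64≡16, 43^128≡44, 43^256≡28, 43^512≡42, 43^1024≡15.
Since 1619 = 1 + 2 + 16 + 64 + 512 + 1024 in binary, 43^1619 ≡ 43·47·46·16·42·15 ≡ 40 (mod 53).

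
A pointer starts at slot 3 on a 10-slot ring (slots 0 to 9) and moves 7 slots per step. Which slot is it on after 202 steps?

7

202·7 = 1414.
1414 = 141·10 + 4, so 1414 mod 10 = 4.
(3 + 4) mod 10 = 7.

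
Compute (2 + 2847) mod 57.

2847 = 49·57 + 54, so 2847 mod 57 = 54.
(2 + 54) mod 57 = 56.

56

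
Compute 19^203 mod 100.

59

Successive squares of 19 mod 100: 19^1≡19, 19^2≡61, 19^4≡21, 19^8≡41, 19^16≡81, 19^32≡61, 19^64≡21, 19^128≡41.
Since 203 = 1 + 2 + 8 + 64 + 128 in binary, 19^203 ≡ 19·61·41·21·41 ≡ 59 (mod 100).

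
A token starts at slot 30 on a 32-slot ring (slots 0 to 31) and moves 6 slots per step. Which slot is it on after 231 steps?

231·6 = 1386.
1386 mod 32 = 10 (since 43·32 = 1376).
(30 + 10) mod 32 = 8.

8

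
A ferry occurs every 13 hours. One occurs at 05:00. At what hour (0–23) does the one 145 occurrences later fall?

145·13 = 1885.
1885 mod 24 = 13 (since 78·24 = 1872).
(5 + 13) mod 24 = 18.

18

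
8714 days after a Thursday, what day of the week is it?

8714 mod 7 = 6 (since 1244·7 = 8708).
Thursday + 6 days → Wednesday.

Wednesday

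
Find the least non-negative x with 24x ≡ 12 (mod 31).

16

24⁻¹ ≡ 22 (mod 31) because 24·22 = 528 = 17·31 + 1.
So x ≡ 22·12 = 264 ≡ 16 (mod 31).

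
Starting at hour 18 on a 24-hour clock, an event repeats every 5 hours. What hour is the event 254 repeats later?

254·5 = 1270.
1270 mod 24 = 22 (since 52·24 = 1248).
(18 + 22) mod 24 = 16.

16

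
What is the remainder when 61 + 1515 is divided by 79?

1515 mod 79 = 14 (since 19·79 = 1501).
(61 + 14) mod 79 = 75.

75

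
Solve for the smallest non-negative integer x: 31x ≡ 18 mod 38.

31⁻¹ ≡ 27 (mod 38) because 31·27 = 837 = 22·38 + 1.
So x ≡ 27·18 = 486 ≡ 30 (mod 38).

30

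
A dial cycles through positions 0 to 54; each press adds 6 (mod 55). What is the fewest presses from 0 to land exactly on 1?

55 = 9·6 + 1
6 = 6·1 + 0
Back-substituting gives 6·46 ≡ 1 (mod 55).

46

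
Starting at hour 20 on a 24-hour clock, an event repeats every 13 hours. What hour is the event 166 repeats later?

166·13 = 2158.
2158 = 89·24 + 22, so 2158 mod 24 = 22.
(20 + 22) mod 24 = 18.

18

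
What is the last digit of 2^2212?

6

Powers of 2 mod 10 repeat with period 4: 2, 4, 8, 6.
2212 mod 4 = 0, so the last digit matches 2^4 = 6.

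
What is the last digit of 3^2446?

The units digit of 3^n cycles with period 4: 3, 9, 7, 1, …
2446 mod 4 = 2, so the last digit matches 3^2 = 9.

9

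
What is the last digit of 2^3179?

Powers of 2 mod 10 repeat with period 4: 2, 4, 8, 6.
3179 leaves remainder 3 on division by 4, so 2^3179 ends in 8.

8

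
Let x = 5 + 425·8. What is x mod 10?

5

425·8 = 3400.
Dividing 3400 by 10 gives quotient 340 and remainder 0.
(5 + 0) mod 10 = 5.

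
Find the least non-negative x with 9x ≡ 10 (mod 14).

12

9⁻¹ ≡ 11 (mod 14) because 9·11 = 99 = 7·14 + 1.
So x ≡ 11·10 = 110 ≡ 12 (mod 14).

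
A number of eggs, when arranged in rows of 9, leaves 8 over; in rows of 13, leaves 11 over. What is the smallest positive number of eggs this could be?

x ≡ 8 (mod 9) gives x ∈ {8, 17, 26, 35, 44, 53, 62, 71, …}.
The first of these with x mod 13 = 11 is 89.

89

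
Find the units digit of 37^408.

The units digit of 37^n cycles with period 4: 7, 9, 3, 1, …
408 leaves remainder 0 on division by 4, so 37^408 ends in 1.

1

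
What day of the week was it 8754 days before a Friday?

Monday

Dividing 8754 by 7 gives quotient 1250 and remainder 4.
Friday − 4 days → Monday.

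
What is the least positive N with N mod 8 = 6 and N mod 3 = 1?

22

Since 3·3 ≡ 1 (mod 8), take x = 1 + 3·((6−1)·3 mod 8) = 1 + 3·7 = 22.
Check: 22 mod 8 = 6, 22 mod 3 = 1.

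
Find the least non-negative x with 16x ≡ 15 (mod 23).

16⁻¹ ≡ 13 (mod 23) because 16·13 = 208 = 9·23 + 1.
Multiplying both sides by 13: x ≡ 13·15 = 195 ≡ 11 (mod 23).
Check: 16·11 = 176 = 7·23 + 15.

11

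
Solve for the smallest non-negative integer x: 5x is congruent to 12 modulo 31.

21

5⁻¹ ≡ 25 (mod 31) because 5·25 = 125 = 4·31 + 1.
Multiplying both sides by 25: x ≡ 25·12 = 300 ≡ 21 (mod 31).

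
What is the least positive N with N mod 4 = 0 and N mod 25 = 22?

72

x ≡ 0 (mod 4) gives x ∈ {0, 4, 8, 12, 16, 20, 24, 28, …}.
The first of these with x mod 25 = 22 is 72.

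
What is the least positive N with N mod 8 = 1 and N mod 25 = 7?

Since 25·1 ≡ 1 (mod 8), take x = 7 + 25·((1−7)·1 mod 8) = 7 + 25·2 = 57.
Check: 57 mod 8 = 1, 57 mod 25 = 7.

57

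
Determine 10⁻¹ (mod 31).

28

31 = 3·10 + 1
10 = 10·1 + 0
Back-substituting gives 10·28 ≡ 1 (mod 31).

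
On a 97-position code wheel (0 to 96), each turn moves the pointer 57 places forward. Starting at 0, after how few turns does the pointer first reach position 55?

35

The inverse of 57 mod 97 is 80 (since 57·80 = 4560 ≡ 1).
So x ≡ 80·55 = 4400 ≡ 35 (mod 97).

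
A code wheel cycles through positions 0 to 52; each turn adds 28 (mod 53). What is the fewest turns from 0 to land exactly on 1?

28·36 = 1008 = 19·53 + 1, so 28⁻¹ ≡ 36 (mod 53).

36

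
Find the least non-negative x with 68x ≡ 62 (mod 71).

68⁻¹ ≡ 47 (mod 71) because 68·47 = 3196 = 45·71 + 1.
Multiplying both sides by 47: x ≡ 47·62 = 2914 ≡ 3 (mod 71).

3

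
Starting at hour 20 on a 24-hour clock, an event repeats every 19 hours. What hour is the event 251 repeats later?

13

251·19 = 4769.
Dividing 4769 by 24 gives quotient 198 and remainder 17.
(20 + 17) mod 24 = 13.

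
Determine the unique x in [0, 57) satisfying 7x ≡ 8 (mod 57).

The inverse of 7 mod 57 is 49 (since 7·49 = 343 ≡ 1).
Multiplying both sides by 49: x ≡ 49·8 = 392 ≡ 50 (mod 57).
Check: 7·50 = 350 = 6·57 + 8.

50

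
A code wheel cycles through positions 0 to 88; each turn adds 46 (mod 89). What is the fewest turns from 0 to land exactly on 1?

60

89 = 1·46 + 43
46 = 1·43 + 3
43 = 14·3 + 1
3 = 3·1 + 0
Back-substituting gives 46·60 ≡ 1 (mod 89).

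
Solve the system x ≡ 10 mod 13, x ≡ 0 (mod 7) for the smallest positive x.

49

x ≡ 0 (mod 7) gives x ∈ {0, 7, 14, 21, 28, 35, 42, 49}.
The first of these with x mod 13 = 10 is 49.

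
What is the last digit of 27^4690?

The units digit of 27^n cycles with period 4: 7, 9, 3, 1, …
4690 mod 4 = 2, so the last digit matches 7^2 = 9.

9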